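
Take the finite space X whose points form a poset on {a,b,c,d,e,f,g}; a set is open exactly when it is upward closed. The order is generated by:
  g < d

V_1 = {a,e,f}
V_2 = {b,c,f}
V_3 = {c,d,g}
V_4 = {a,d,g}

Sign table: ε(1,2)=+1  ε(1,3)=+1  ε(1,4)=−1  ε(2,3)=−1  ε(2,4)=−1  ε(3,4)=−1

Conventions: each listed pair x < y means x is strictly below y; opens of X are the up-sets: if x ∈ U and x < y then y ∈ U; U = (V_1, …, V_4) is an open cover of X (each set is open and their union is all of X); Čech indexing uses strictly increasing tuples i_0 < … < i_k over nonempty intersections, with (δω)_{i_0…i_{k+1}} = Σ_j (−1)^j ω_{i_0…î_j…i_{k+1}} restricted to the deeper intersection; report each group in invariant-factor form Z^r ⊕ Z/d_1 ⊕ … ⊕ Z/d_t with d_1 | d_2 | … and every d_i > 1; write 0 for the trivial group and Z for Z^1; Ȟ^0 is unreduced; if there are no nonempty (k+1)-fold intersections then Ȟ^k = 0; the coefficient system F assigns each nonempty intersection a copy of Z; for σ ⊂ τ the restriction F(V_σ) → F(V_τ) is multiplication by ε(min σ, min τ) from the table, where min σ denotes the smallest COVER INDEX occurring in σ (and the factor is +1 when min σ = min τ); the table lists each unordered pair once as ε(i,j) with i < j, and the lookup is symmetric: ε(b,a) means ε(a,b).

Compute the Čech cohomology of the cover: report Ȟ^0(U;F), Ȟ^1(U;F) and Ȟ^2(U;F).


intersection data:
  V12={f} V14={a} V23={c} V34={d,g}
C dims 4,4; δ0: rk 4, SNF 1^3·2
Ȟ^0 = (4 − 4) − 0 = 0, so Ȟ^0 ≅ 0
Ȟ^1 = (4 − 0) − 4 = 0 plus torsion [2], so Ȟ^1 ≅ Z/2
Ȟ^2 = (0 − 0) − 0 = 0, so Ȟ^2 ≅ 0

Ȟ^0(U;F) ≅ 0, Ȟ^1(U;F) ≅ Z/2, Ȟ^2(U;F) ≅ 0


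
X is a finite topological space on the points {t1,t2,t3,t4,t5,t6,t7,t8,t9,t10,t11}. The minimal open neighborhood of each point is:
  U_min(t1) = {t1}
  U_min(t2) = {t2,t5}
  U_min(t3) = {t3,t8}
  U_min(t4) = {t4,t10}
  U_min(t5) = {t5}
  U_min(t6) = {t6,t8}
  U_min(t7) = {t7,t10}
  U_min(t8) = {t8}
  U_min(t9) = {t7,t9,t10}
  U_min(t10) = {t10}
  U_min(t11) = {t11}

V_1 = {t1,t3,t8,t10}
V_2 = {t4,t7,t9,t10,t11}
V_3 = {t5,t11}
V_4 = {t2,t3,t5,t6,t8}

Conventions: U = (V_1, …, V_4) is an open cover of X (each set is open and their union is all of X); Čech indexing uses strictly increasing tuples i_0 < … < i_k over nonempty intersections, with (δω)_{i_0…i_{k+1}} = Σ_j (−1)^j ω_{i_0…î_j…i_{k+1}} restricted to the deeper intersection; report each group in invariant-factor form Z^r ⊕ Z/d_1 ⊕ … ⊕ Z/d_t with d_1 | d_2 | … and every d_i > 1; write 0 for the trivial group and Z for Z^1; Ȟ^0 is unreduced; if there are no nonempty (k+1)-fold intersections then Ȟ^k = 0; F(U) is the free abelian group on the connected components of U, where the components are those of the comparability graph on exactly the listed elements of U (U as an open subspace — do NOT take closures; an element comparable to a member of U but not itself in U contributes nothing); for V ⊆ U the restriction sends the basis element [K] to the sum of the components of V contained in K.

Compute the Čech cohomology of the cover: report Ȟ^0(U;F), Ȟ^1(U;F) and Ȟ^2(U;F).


nonempty overlaps:
  V12={t10} V14={t3,t8} V23={t11} V34={t5}
components per intersection:
  V1: {t1} {t3,t8} {t10}
  V2: {t4,t7,t9,t10} {t11}
  V3: {t5} {t11}
  V4: {t2,t5} {t3,t6,t8}
  V12: {t10}
  V14: {t3,t8}
  V23: {t11}
  V34: {t5}
C dims 9,4; δ0: rk 4, SNF 1^4
degree 0: 9−4−0 = 5 → Ȟ^0 ≅ Z^5
degree 1: 4−0−4 = 0 → Ȟ^1 ≅ 0
degree 2: 0−0−0 = 0 → Ȟ^2 ≅ 0

Ȟ^0(U;F) ≅ Z^5; Ȟ^1(U;F) ≅ 0; Ȟ^2(U;F) ≅ 0


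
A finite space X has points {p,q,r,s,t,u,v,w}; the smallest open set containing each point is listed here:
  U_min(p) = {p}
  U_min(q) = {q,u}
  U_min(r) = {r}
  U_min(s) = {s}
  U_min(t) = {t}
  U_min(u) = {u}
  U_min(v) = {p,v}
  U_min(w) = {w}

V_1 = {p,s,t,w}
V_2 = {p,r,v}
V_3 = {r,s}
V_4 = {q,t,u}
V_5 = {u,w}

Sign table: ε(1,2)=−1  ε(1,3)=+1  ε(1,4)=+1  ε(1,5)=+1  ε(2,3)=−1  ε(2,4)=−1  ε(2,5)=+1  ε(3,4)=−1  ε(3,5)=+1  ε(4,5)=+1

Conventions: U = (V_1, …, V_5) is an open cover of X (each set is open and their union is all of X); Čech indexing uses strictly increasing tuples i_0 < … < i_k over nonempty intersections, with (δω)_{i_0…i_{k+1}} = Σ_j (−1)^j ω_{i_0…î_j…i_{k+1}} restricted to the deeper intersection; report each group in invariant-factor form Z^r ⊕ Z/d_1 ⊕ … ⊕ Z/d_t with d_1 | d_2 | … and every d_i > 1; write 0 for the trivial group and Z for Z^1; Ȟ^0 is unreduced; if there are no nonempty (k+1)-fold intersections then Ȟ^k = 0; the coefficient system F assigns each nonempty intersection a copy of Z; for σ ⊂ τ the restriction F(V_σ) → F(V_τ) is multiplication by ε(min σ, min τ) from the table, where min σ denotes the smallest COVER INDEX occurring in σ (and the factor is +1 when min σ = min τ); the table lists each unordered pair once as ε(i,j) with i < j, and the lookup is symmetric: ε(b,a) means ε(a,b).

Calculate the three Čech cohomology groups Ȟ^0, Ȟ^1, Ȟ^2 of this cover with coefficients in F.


Ȟ^0(U;F) ≅ Z, Ȟ^1(U;F) ≅ Z^2 and Ȟ^2(U;F) ≅ 0

nerve of the cover:
  V12={p} V13={s} V14={t} V15={w} V23={r} V45={u}
C dims 5,6; δ0: rk 4, SNF 1^4
Ȟ^0 = (5 − 4) − 0 = 1, so Ȟ^0 ≅ Z
Ȟ^1 = (6 − 0) − 4 = 2, so Ȟ^1 ≅ Z^2
Ȟ^2 = (0 − 0) − 0 = 0, so Ȟ^2 ≅ 0


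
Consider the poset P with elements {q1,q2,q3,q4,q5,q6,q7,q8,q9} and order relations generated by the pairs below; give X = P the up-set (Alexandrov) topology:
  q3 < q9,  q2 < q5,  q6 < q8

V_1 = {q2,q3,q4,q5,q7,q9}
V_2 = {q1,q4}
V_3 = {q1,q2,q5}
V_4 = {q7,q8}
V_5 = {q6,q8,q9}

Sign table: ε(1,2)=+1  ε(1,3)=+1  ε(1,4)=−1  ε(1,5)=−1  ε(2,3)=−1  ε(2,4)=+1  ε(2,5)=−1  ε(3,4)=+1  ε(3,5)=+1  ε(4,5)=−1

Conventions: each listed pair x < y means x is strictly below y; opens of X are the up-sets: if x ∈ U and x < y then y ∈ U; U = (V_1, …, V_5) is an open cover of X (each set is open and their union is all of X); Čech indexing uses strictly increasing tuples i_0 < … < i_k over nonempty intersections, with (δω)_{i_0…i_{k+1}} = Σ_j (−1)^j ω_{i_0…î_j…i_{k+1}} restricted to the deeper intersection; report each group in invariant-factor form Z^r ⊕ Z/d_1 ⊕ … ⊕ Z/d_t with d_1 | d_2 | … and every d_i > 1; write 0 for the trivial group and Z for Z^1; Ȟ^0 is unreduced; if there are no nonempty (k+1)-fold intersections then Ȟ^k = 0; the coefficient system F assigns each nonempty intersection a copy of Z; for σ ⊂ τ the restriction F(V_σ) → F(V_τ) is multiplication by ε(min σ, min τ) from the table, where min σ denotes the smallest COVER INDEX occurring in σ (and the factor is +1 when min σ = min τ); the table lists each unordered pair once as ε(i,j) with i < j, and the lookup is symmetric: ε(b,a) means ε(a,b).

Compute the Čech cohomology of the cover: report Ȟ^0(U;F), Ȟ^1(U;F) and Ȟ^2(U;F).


nerve simplices:
  V12={q4} V13={q2,q5} V14={q7} V15={q9} V23={q1} V45={q8}
C dims 5,6; δ0: rk 5, SNF 1^4·2
degree 0: 5−5−0 = 0 → Ȟ^0 ≅ 0
degree 1: 6−0−5 = 1 plus torsion [2] → Ȟ^1 ≅ Z ⊕ Z/2
degree 2: 0−0−0 = 0 → Ȟ^2 ≅ 0

Ȟ^0 ≅ 0, Ȟ^1 ≅ Z ⊕ Z/2 and Ȟ^2 ≅ 0


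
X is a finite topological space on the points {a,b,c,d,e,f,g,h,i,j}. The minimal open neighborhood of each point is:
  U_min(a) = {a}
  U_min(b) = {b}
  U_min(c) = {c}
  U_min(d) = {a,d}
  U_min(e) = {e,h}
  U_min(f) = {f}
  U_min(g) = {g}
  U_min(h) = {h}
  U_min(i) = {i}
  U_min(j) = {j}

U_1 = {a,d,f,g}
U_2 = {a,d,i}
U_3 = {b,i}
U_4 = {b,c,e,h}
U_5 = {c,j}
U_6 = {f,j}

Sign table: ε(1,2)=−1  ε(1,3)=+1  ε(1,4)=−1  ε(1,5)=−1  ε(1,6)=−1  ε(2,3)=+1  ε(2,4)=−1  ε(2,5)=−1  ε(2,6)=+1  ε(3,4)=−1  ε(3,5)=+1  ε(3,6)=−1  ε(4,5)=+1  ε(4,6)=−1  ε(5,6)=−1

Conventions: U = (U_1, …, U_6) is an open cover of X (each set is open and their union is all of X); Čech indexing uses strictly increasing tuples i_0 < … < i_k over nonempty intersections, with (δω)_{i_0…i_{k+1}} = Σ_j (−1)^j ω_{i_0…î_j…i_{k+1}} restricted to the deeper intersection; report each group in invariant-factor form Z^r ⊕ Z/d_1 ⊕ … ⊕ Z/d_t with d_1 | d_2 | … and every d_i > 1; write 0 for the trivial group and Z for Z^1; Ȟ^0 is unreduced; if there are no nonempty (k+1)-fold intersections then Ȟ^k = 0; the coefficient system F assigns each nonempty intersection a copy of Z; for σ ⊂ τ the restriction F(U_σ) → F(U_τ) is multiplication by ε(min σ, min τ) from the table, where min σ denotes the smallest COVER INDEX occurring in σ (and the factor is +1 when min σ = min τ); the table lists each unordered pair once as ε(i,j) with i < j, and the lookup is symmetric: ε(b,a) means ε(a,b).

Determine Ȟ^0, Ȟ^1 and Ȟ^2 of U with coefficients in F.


nerve simplices:
  U12={a,d} U16={f} U23={i} U34={b} U45={c} U56={j}
C dims 6,6; δ0: rk 5, SNF 1^5
degree 0: 6−5−0 = 1 → Ȟ^0 ≅ Z
degree 1: 6−0−5 = 1 → Ȟ^1 ≅ Z
degree 2: 0−0−0 = 0 → Ȟ^2 ≅ 0

Ȟ^0 = Z, Ȟ^1 = Z, Ȟ^2 = 0


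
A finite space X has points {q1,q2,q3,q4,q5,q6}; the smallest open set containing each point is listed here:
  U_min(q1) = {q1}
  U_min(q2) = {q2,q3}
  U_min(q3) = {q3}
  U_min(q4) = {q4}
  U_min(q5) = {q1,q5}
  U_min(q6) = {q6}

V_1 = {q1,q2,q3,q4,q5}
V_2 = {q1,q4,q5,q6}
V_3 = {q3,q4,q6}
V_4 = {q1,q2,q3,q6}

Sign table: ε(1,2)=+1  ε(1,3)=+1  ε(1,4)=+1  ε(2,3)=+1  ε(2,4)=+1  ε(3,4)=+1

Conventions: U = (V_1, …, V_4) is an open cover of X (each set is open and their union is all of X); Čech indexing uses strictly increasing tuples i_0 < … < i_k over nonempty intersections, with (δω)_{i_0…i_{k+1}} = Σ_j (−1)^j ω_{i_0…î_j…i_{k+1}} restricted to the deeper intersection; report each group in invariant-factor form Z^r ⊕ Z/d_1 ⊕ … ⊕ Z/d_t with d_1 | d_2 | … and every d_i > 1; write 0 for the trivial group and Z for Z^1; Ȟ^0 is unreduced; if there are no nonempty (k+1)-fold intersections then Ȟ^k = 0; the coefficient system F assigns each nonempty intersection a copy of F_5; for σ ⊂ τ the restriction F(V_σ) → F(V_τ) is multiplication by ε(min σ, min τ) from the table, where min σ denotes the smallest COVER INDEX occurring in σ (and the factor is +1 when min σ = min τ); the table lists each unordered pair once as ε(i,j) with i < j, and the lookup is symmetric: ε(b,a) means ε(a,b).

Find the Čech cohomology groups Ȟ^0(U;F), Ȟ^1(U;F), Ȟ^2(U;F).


Ȟ^0 ≅ Z/5,  Ȟ^1 ≅ 0,  Ȟ^2 ≅ Z/5

nerve simplices:
  V12={q1,q4,q5} V13={q3,q4} V14={q1,q2,q3} V23={q4,q6} V24={q1,q6} V34={q3,q6}
  V123={q4} V124={q1} V134={q3} V234={q6}
C dims 4,6,4; δ0: rk_F5 3; δ1: rk_F5 3
degree 0: 4−3−0 = 1 → Ȟ^0 ≅ Z/5
degree 1: 6−3−3 = 0 → Ȟ^1 ≅ 0
degree 2: 4−0−3 = 1 → Ȟ^2 ≅ Z/5


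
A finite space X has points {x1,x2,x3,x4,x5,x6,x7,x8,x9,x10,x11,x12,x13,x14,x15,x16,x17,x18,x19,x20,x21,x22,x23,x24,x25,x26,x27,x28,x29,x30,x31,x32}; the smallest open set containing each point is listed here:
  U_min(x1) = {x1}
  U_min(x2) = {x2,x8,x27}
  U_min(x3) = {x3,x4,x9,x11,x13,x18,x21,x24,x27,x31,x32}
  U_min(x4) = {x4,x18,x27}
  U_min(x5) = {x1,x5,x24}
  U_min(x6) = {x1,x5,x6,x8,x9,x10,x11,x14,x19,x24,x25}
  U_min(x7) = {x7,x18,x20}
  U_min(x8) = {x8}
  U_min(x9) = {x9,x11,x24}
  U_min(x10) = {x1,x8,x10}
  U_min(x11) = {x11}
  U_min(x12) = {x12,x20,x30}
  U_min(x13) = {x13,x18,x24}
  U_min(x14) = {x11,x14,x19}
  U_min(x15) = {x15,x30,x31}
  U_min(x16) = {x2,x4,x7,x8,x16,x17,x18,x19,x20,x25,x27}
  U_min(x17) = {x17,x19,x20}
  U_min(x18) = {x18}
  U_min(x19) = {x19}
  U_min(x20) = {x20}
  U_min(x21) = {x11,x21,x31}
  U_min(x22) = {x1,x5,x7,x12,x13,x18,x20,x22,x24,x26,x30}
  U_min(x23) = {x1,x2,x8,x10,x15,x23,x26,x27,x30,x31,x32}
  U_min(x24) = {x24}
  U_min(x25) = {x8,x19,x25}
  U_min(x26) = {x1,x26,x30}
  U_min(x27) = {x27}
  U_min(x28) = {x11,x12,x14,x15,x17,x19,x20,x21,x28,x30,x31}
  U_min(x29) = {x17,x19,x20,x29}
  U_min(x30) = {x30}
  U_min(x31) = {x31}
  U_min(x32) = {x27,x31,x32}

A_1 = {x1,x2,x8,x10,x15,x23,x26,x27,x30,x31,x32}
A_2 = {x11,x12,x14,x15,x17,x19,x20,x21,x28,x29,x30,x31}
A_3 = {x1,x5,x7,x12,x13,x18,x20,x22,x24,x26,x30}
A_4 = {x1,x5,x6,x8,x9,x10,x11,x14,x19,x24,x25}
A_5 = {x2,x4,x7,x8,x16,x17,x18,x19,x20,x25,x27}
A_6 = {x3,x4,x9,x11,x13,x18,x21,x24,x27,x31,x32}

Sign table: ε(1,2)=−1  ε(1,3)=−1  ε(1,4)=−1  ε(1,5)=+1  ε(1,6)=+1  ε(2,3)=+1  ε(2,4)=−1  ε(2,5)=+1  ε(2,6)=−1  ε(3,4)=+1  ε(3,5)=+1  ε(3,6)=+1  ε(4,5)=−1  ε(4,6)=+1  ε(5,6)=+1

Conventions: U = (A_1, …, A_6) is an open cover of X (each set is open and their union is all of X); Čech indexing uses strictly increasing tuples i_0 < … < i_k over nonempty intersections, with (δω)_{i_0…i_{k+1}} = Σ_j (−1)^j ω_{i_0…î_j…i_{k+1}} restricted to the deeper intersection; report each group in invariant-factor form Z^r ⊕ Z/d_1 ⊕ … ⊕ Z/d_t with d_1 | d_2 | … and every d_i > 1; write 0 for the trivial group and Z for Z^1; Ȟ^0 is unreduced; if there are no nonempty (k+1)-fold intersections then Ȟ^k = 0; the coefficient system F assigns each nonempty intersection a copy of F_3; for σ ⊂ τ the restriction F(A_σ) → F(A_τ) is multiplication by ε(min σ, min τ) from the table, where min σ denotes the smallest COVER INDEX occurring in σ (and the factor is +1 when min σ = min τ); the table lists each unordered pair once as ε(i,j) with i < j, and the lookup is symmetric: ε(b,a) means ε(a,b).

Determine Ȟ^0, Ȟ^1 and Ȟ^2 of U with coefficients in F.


Ȟ^0 ≅ 0, Ȟ^1 ≅ 0 and Ȟ^2 ≅ Z/3

nonempty overlaps:
  A12={x15,x30,x31} A13={x1,x26,x30} A14={x1,x8,x10} A15={x2,x8,x27} A16={x27,x31,x32} A23={x12,x20,x30} A24={x11,x14,x19} A25={x17,x19,x20} A26={x11,x21,x31} A34={x1,x5,x24} A35={x7,x18,x20} A36={x13,x18,x24} A45={x8,x19,x25} A46={x9,x11,x24} A56={x4,x18,x27}
  A123={x30} A126={x31} A134={x1} A145={x8} A156={x27} A235={x20} A245={x19} A246={x11} A346={x24} A356={x18}
C dims 6,15,10; δ0: rk_F3 6; δ1: rk_F3 9
degree 0: 6−6−0 = 0 → Ȟ^0 ≅ 0
degree 1: 15−9−6 = 0 → Ȟ^1 ≅ 0
degree 2: 10−0−9 = 1 → Ȟ^2 ≅ Z/3


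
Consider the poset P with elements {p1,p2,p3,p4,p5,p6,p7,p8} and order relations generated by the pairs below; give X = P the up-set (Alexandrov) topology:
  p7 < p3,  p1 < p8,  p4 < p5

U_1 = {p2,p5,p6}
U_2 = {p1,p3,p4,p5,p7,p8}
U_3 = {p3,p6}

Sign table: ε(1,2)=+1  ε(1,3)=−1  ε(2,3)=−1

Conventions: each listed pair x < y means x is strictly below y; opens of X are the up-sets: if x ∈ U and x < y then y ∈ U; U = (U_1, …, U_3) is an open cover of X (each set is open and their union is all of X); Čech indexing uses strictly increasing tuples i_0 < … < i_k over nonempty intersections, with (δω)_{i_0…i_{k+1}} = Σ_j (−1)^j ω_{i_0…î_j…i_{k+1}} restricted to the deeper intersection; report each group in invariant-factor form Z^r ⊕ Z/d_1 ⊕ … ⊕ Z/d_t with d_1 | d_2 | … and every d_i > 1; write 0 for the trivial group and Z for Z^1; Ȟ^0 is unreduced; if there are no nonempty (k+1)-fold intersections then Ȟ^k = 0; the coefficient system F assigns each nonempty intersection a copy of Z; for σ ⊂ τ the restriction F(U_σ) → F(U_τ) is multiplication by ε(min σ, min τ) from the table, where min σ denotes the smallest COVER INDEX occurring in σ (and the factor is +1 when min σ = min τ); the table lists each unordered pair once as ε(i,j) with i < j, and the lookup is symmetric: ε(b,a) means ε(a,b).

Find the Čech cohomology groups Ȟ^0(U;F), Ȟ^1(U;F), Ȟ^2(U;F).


Ȟ^0 = Z,  Ȟ^1 = Z,  Ȟ^2 = 0

nonempty intersections:
  U12={p5} U13={p6} U23={p3}
C dims 3,3; δ0: rk 2, SNF 1^2
Ȟ^0: (3−2)−0=1 ⇒ Z
Ȟ^1: (3−0)−2=1 ⇒ Z
Ȟ^2: (0−0)−0=0 ⇒ 0


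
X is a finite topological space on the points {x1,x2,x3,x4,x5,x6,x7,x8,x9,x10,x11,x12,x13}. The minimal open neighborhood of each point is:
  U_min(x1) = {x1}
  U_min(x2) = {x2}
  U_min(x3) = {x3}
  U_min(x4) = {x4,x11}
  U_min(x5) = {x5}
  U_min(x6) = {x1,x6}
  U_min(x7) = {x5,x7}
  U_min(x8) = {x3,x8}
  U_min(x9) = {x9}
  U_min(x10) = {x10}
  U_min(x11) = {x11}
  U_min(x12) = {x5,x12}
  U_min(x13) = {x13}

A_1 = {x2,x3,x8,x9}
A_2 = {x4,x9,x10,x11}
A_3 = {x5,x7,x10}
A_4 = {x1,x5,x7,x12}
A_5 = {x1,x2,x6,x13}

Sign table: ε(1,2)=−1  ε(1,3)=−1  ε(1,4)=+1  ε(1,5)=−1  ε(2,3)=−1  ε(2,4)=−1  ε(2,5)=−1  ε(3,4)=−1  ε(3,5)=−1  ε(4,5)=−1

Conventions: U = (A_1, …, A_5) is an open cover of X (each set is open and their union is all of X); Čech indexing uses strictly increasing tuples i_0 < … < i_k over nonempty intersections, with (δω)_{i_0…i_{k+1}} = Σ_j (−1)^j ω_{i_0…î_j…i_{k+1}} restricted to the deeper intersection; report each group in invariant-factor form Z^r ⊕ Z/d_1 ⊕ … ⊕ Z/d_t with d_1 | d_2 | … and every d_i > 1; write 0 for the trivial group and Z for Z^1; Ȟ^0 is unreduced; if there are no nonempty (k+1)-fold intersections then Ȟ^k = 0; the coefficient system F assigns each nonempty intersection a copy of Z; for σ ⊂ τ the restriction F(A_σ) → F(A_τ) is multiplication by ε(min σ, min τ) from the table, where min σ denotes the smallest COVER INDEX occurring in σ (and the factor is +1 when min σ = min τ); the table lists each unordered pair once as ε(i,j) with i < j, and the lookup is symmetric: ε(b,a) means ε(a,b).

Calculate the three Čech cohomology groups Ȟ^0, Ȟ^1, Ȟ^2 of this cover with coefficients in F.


nonempty overlaps:
  A12={x9} A15={x2} A23={x10} A34={x5,x7} A45={x1}
C dims 5,5; δ0: rk 5, SNF 1^4·2
degree 0: 5−5−0 = 0 → Ȟ^0 ≅ 0
degree 1: 5−0−5 = 0 plus torsion [2] → Ȟ^1 ≅ Z/2
degree 2: 0−0−0 = 0 → Ȟ^2 ≅ 0

Ȟ^0 = 0; Ȟ^1 = Z/2; Ȟ^2 = 0


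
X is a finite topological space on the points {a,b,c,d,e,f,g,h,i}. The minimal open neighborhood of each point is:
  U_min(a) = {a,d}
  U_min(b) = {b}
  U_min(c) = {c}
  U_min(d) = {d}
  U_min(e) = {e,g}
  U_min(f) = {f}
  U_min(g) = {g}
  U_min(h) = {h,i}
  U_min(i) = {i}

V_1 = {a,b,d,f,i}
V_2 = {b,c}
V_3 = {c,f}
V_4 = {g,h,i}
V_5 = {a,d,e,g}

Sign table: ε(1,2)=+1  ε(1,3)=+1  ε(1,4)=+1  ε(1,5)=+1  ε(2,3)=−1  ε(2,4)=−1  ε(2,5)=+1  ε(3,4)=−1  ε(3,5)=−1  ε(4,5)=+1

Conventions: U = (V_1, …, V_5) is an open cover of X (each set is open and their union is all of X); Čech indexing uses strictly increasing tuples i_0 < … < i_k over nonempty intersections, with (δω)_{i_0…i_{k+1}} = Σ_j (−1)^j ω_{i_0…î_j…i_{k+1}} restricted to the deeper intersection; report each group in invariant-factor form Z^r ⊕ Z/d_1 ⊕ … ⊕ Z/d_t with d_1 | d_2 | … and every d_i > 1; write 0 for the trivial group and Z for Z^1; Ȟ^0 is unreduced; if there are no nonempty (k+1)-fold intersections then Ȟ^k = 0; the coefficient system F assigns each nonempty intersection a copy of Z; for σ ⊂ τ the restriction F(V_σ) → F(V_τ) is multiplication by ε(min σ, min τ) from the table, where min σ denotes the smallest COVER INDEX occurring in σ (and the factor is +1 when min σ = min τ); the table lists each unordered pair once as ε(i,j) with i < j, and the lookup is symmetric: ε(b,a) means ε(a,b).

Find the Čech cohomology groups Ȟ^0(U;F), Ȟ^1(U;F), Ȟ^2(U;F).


Ȟ^0(U;F) ≅ 0; Ȟ^1(U;F) ≅ Z ⊕ Z/2; Ȟ^2(U;F) ≅ 0

nonempty overlaps:
  V12={b} V13={f} V14={i} V15={a,d} V23={c} V45={g}
C dims 5,6; δ0: rk 5, SNF 1^4·2
degree 0: 5−5−0 = 0 → Ȟ^0 ≅ 0
degree 1: 6−0−5 = 1 plus torsion [2] → Ȟ^1 ≅ Z ⊕ Z/2
degree 2: 0−0−0 = 0 → Ȟ^2 ≅ 0


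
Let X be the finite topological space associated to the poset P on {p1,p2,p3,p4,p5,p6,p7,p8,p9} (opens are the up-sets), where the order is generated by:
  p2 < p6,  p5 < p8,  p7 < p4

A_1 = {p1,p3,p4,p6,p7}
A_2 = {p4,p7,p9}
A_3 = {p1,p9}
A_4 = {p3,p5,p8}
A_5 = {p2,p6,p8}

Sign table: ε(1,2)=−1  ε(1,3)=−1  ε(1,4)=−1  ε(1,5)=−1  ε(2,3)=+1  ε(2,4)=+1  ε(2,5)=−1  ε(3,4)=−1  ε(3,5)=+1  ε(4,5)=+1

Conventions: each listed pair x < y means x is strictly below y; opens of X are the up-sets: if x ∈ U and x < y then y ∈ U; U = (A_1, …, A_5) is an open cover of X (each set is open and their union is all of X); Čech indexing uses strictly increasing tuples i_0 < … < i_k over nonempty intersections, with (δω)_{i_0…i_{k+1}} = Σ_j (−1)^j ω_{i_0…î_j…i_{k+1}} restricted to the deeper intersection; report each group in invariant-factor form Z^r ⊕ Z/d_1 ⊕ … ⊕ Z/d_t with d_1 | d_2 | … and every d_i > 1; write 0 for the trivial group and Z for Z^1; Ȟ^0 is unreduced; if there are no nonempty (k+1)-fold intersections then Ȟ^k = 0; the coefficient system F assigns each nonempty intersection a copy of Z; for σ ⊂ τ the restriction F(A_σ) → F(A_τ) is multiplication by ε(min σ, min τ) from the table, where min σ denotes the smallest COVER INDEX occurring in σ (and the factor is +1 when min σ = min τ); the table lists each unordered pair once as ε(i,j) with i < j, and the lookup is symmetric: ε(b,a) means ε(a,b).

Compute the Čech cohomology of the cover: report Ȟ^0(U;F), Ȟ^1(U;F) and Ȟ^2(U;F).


Ȟ^0 ≅ Z, Ȟ^1 ≅ Z^2, Ȟ^2 ≅ 0

nonempty overlaps:
  A12={p4,p7} A13={p1} A14={p3} A15={p6} A23={p9} A45={p8}
C dims 5,6; δ0: rk 4, SNF 1^4
degree 0: 5−4−0 = 1 → Ȟ^0 ≅ Z
degree 1: 6−0−4 = 2 → Ȟ^1 ≅ Z^2
degree 2: 0−0−0 = 0 → Ȟ^2 ≅ 0


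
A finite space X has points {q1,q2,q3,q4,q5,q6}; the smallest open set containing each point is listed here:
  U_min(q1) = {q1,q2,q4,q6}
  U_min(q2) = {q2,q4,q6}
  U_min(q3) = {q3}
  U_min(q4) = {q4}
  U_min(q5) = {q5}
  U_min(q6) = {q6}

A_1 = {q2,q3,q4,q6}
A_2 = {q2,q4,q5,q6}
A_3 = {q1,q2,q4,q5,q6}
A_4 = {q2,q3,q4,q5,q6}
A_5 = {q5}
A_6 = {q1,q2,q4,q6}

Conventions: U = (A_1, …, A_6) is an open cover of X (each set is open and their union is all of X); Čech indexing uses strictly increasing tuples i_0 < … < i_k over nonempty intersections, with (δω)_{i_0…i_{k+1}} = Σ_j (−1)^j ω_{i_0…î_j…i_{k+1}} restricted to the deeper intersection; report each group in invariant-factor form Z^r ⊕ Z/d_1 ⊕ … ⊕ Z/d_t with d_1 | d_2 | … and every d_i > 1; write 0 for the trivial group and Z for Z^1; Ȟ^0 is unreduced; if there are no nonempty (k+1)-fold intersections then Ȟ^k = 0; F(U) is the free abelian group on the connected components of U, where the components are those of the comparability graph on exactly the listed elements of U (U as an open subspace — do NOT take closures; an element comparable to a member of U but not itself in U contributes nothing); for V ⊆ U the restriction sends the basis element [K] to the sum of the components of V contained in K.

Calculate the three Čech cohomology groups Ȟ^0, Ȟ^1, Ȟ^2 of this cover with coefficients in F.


cover nerve:
  A12={q2,q4,q6} A13={q2,q4,q6} A14={q2,q3,q4,q6} A16={q2,q4,q6} A23={q2,q4,q5,q6} A24={q2,q4,q5,q6} A25={q5} A26={q2,q4,q6} A34={q2,q4,q5,q6} A35={q5} A36={q1,q2,q4,q6} A45={q5} A46={q2,q4,q6}
  A123={q2,q4,q6} A124={q2,q4,q6} A126={q2,q4,q6} A134={q2,q4,q6} A136={q2,q4,q6} A146={q2,q4,q6} A234={q2,q4,q5,q6} A235={q5} A236={q2,q4,q6} A245={q5} A246={q2,q4,q6} A345={q5} A346={q2,q4,q6}
  A1234={q2,q4,q6} A1236={q2,q4,q6} A1246={q2,q4,q6} A1346={q2,q4,q6} A2345={q5} A2346={q2,q4,q6}
  A12346={q2,q4,q6}
components per intersection:
  A1: {q2,q4,q6} {q3}
  A2: {q2,q4,q6} {q5}
  A3: {q1,q2,q4,q6} {q5}
  A4: {q2,q4,q6} {q3} {q5}
  A5: {q5}
  A6: {q1,q2,q4,q6}
  A12: {q2,q4,q6}
  A13: {q2,q4,q6}
  A14: {q2,q4,q6} {q3}
  A16: {q2,q4,q6}
  A23: {q2,q4,q6} {q5}
  A24: {q2,q4,q6} {q5}
  A25: {q5}
  A26: {q2,q4,q6}
  A34: {q2,q4,q6} {q5}
  A35: {q5}
  A36: {q1,q2,q4,q6}
  A45: {q5}
  A46: {q2,q4,q6}
  A123: {q2,q4,q6}
  A124: {q2,q4,q6}
  A126: {q2,q4,q6}
  A134: {q2,q4,q6}
  A136: {q2,q4,q6}
  A146: {q2,q4,q6}
  A234: {q2,q4,q6} {q5}
  A235: {q5}
  A236: {q2,q4,q6}
  A245: {q5}
  A246: {q2,q4,q6}
  A345: {q5}
  A346: {q2,q4,q6}
  A1234: {q2,q4,q6}
  A1236: {q2,q4,q6}
  A1246: {q2,q4,q6}
  A1346: {q2,q4,q6}
  A2345: {q5}
  A2346: {q2,q4,q6}
  A12346: {q2,q4,q6}
C dims 11,17,14,6; δ0: rk 8, SNF 1^8; δ1: rk 9, SNF 1^9; δ2: rk 5, SNF 1^5
Ȟ^0: (11−8)−0=3 ⇒ Z^3
Ȟ^1: (17−9)−8=0 ⇒ 0
Ȟ^2: (14−5)−9=0 ⇒ 0

Ȟ^0 ≅ Z^3; Ȟ^1 ≅ 0; Ȟ^2 ≅ 0


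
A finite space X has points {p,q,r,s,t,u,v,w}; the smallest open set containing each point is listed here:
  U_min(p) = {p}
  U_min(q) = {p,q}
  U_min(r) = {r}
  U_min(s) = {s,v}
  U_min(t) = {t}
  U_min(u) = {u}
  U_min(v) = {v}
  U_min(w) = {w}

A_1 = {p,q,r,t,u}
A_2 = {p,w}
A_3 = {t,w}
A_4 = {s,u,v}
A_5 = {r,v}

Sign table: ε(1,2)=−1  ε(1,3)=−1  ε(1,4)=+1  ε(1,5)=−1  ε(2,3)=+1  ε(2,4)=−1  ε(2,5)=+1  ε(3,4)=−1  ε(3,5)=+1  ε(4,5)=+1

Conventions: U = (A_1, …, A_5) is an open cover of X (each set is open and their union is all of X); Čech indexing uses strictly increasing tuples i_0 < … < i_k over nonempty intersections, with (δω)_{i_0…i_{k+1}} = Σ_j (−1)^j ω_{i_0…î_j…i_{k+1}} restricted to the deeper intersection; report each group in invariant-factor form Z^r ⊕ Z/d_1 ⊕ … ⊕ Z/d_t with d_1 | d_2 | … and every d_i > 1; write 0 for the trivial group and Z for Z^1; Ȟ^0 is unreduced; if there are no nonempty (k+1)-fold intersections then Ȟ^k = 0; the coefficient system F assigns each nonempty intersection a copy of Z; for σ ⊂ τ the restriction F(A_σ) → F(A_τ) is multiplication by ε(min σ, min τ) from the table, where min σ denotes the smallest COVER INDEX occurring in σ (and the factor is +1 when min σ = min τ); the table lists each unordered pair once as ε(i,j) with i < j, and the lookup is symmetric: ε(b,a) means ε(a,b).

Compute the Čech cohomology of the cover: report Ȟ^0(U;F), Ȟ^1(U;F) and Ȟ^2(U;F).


Ȟ^0(U;F) ≅ 0,  Ȟ^1(U;F) ≅ Z ⊕ Z/2,  Ȟ^2(U;F) ≅ 0

nerve simplices:
  A12={p} A13={t} A14={u} A15={r} A23={w} A45={v}
C dims 5,6; δ0: rk 5, SNF 1^4·2
degree 0: 5−5−0 = 0 → Ȟ^0 ≅ 0
degree 1: 6−0−5 = 1 plus torsion [2] → Ȟ^1 ≅ Z ⊕ Z/2
degree 2: 0−0−0 = 0 → Ȟ^2 ≅ 0


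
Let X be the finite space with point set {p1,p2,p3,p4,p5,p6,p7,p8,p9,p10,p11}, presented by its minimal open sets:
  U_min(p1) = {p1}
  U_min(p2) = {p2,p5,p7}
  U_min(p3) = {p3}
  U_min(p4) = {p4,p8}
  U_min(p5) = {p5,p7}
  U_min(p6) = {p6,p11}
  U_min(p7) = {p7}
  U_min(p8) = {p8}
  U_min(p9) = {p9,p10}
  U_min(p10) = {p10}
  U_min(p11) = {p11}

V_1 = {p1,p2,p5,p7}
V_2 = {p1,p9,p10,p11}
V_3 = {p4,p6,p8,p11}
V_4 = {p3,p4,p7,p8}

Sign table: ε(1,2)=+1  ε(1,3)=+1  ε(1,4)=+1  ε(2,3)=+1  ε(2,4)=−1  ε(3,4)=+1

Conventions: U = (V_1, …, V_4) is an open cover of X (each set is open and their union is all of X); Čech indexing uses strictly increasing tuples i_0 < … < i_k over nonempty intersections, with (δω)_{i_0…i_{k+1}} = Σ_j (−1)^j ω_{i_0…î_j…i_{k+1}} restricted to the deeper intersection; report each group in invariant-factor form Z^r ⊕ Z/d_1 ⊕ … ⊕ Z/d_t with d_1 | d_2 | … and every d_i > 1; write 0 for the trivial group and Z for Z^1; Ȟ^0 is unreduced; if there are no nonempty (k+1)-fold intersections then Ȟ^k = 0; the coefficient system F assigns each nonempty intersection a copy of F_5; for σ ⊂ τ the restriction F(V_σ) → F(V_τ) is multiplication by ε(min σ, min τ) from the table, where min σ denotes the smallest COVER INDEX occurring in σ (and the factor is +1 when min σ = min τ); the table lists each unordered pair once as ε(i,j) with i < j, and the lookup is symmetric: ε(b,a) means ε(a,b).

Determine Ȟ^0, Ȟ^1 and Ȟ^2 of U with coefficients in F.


Ȟ^0(U;F) ≅ Z/5,  Ȟ^1(U;F) ≅ Z/5,  Ȟ^2(U;F) ≅ 0

intersection data:
  V12={p1} V14={p7} V23={p11} V34={p4,p8}
C dims 4,4; δ0: rk_F5 3
Ȟ^0 = (4 − 3) − 0 = 1, so Ȟ^0 ≅ Z/5
Ȟ^1 = (4 − 0) − 3 = 1, so Ȟ^1 ≅ Z/5
Ȟ^2 = (0 − 0) − 0 = 0, so Ȟ^2 ≅ 0


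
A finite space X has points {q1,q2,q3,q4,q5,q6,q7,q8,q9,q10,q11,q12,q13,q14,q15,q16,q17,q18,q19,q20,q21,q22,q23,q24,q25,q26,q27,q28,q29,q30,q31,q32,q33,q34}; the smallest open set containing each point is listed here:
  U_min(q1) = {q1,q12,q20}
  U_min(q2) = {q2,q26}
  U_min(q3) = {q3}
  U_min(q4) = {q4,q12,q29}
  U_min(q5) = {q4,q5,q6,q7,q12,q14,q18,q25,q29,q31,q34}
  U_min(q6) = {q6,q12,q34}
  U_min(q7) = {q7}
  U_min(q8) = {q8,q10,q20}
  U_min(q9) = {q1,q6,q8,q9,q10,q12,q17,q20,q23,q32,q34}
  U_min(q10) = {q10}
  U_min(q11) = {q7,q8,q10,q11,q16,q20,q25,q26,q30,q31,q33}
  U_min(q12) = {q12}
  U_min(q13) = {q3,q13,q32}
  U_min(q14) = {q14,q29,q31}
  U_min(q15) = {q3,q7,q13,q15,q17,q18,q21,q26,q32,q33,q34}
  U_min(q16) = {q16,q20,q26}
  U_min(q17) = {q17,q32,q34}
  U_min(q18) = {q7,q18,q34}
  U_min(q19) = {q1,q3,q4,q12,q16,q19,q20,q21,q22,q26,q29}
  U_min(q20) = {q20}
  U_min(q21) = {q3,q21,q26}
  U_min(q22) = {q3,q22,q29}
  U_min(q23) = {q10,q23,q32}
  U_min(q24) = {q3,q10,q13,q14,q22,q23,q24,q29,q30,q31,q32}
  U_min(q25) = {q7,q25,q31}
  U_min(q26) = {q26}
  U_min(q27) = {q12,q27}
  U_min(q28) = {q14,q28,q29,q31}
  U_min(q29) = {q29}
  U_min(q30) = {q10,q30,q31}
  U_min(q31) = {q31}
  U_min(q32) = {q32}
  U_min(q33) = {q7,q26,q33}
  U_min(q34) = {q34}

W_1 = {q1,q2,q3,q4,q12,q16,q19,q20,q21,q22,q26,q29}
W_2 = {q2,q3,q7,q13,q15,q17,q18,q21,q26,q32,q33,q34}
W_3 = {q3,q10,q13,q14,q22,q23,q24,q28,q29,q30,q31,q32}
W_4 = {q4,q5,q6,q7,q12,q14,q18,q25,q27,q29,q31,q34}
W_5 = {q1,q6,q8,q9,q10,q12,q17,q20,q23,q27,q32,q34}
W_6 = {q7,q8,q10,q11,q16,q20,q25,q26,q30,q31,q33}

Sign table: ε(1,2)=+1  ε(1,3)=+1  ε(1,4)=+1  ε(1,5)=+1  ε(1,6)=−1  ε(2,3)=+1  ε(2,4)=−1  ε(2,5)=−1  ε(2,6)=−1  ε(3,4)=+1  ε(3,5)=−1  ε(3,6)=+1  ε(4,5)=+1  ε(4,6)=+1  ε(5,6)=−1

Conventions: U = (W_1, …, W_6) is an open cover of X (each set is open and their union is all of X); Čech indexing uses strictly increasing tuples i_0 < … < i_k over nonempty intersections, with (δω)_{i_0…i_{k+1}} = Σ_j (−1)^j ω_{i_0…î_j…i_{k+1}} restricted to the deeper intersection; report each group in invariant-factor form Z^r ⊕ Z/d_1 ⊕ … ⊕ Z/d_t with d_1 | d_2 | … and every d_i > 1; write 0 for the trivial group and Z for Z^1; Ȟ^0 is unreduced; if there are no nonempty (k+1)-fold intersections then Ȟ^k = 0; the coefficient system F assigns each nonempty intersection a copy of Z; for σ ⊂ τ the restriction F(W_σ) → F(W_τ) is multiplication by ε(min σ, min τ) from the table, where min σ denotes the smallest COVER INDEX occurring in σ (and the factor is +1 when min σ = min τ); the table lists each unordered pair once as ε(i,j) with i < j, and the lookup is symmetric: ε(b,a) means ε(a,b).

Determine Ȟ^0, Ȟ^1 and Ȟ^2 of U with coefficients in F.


Ȟ^0 ≅ 0, Ȟ^1 ≅ Z/2, Ȟ^2 ≅ Z

nerve of the cover:
  W12={q2,q3,q21,q26} W13={q3,q22,q29} W14={q4,q12,q29} W15={q1,q12,q20} W16={q16,q20,q26} W23={q3,q13,q32} W24={q7,q18,q34} W25={q17,q32,q34} W26={q7,q26,q33} W34={q14,q29,q31} W35={q10,q23,q32} W36={q10,q30,q31} W45={q6,q12,q27,q34} W46={q7,q25,q31} W56={q8,q10,q20}
  W123={q3} W126={q26} W134={q29} W145={q12} W156={q20} W235={q32} W245={q34} W246={q7} W346={q31} W356={q10}
C dims 6,15,10; δ0: rk 6, SNF 1^5·2; δ1: rk 9, SNF 1^9
Ȟ^0 = (6 − 6) − 0 = 0, so Ȟ^0 ≅ 0
Ȟ^1 = (15 − 9) − 6 = 0 plus torsion [2], so Ȟ^1 ≅ Z/2
Ȟ^2 = (10 − 0) − 9 = 1, so Ȟ^2 ≅ Z


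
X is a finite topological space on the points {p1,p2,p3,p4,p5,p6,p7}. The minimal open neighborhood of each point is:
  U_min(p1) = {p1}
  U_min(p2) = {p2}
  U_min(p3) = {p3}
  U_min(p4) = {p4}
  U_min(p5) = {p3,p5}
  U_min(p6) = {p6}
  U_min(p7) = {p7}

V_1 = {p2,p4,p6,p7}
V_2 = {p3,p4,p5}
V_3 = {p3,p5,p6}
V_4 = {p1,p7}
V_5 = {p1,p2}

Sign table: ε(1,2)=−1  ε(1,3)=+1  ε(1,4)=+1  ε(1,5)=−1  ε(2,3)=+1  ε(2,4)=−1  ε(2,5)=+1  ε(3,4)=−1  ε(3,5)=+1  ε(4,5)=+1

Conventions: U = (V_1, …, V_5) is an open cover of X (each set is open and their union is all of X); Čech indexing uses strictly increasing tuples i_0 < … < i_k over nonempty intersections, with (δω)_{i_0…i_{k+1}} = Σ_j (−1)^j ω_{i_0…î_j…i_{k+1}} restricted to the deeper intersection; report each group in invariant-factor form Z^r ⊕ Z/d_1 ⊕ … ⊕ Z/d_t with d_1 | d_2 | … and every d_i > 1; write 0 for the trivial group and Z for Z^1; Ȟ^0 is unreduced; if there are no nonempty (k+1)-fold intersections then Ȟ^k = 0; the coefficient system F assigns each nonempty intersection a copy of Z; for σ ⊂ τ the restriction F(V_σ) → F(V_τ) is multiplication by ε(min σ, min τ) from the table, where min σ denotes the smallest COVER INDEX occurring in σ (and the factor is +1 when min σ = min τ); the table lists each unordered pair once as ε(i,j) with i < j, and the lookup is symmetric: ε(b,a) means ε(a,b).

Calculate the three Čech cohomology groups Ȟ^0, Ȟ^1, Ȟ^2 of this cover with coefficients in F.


Ȟ^0 ≅ 0, Ȟ^1 ≅ Z ⊕ Z/2, Ȟ^2 ≅ 0

nonempty overlaps:
  V12={p4} V13={p6} V14={p7} V15={p2} V23={p3,p5} V45={p1}
C dims 5,6; δ0: rk 5, SNF 1^4·2
degree 0: 5−5−0 = 0 → Ȟ^0 ≅ 0
degree 1: 6−0−5 = 1 plus torsion [2] → Ȟ^1 ≅ Z ⊕ Z/2
degree 2: 0−0−0 = 0 → Ȟ^2 ≅ 0


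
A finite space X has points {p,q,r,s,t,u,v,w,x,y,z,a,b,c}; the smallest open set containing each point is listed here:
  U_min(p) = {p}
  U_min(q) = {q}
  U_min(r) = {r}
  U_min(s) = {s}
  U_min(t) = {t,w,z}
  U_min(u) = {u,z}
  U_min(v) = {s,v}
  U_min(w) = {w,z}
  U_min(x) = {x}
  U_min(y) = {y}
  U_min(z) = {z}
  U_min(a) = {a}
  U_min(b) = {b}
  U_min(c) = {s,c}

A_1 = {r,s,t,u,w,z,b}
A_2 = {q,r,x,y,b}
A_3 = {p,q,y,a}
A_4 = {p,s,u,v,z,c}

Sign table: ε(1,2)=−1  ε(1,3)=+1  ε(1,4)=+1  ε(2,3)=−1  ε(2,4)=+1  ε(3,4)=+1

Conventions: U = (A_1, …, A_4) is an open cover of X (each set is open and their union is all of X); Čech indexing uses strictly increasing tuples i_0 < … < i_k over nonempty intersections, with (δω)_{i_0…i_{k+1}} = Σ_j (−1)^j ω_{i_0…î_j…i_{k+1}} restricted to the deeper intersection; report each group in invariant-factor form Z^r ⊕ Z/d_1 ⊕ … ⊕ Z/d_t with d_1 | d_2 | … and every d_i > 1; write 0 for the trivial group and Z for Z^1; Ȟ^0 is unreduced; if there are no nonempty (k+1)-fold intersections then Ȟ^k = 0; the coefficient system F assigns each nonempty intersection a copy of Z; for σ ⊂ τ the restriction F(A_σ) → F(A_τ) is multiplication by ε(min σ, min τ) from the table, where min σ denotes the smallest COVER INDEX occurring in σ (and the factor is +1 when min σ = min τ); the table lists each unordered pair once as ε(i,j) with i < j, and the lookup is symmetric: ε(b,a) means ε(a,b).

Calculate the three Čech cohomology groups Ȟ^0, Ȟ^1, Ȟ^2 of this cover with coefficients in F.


intersection data:
  A12={r,b} A14={s,u,z} A23={q,y} A34={p}
C dims 4,4; δ0: rk 3, SNF 1^3
Ȟ^0 = (4 − 3) − 0 = 1, so Ȟ^0 ≅ Z
Ȟ^1 = (4 − 0) − 3 = 1, so Ȟ^1 ≅ Z
Ȟ^2 = (0 − 0) − 0 = 0, so Ȟ^2 ≅ 0

Ȟ^0 ≅ Z; Ȟ^1 ≅ Z; Ȟ^2 ≅ 0


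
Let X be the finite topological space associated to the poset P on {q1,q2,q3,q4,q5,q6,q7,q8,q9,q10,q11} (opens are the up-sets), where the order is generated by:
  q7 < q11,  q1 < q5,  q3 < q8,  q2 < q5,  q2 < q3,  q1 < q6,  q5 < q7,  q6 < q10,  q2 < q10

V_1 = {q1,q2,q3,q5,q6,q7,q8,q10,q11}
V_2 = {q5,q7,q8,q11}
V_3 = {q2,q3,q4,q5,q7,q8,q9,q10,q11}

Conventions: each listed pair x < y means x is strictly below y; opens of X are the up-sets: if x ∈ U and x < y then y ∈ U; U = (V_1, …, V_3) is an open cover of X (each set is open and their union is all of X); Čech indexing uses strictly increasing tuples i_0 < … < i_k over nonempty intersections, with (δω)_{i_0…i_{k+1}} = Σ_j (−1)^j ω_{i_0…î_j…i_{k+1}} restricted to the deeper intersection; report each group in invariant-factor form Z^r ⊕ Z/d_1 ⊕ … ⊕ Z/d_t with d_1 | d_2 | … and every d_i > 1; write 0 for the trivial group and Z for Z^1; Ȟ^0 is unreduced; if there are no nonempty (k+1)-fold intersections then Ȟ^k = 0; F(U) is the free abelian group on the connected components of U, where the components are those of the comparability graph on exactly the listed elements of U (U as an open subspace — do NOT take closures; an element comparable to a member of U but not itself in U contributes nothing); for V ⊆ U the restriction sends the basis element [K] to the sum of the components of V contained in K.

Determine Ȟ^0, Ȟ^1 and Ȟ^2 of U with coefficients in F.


cover nerve:
  V12={q5,q7,q8,q11} V13={q2,q3,q5,q7,q8,q10,q11} V23={q5,q7,q8,q11}
  V123={q5,q7,q8,q11}
components per intersection:
  V1: {q1,q2,q3,q5,q6,q7,q8,q10,q11}
  V2: {q5,q7,q11} {q8}
  V3: {q2,q3,q5,q7,q8,q10,q11} {q4} {q9}
  V12: {q5,q7,q11} {q8}
  V13: {q2,q3,q5,q7,q8,q10,q11}
  V23: {q5,q7,q11} {q8}
  V123: {q5,q7,q11} {q8}
C dims 6,5,2; δ0: rk 3, SNF 1^3; δ1: rk 2, SNF 1^2
Ȟ^0: (6−3)−0=3 ⇒ Z^3
Ȟ^1: (5−2)−3=0 ⇒ 0
Ȟ^2: (2−0)−2=0 ⇒ 0

Ȟ^0 ≅ Z^3,  Ȟ^1 ≅ 0,  Ȟ^2 ≅ 0


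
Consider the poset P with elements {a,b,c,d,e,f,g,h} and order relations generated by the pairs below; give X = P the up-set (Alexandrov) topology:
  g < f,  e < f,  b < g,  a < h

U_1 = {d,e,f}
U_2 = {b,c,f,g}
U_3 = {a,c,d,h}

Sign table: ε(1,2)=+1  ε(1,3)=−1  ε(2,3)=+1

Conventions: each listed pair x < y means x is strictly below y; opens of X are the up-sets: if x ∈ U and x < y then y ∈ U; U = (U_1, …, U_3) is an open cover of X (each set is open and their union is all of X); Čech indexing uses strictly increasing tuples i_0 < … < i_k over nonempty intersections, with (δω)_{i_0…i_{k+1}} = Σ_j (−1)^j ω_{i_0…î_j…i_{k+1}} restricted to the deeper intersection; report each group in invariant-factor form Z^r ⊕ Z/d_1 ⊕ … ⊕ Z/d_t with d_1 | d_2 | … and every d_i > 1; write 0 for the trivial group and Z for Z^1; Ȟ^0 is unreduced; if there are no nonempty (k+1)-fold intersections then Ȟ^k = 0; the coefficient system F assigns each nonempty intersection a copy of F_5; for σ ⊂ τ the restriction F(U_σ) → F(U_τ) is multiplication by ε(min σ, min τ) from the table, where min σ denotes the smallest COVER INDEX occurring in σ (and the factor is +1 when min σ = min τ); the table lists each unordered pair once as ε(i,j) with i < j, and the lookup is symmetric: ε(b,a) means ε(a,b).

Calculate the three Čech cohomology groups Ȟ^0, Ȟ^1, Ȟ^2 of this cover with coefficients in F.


Ȟ^0 ≅ 0,  Ȟ^1 ≅ 0,  Ȟ^2 ≅ 0

intersection data:
  U12={f} U13={d} U23={c}
C dims 3,3; δ0: rk_F5 3
Ȟ^0 = (3 − 3) − 0 = 0, so Ȟ^0 ≅ 0
Ȟ^1 = (3 − 0) − 3 = 0, so Ȟ^1 ≅ 0
Ȟ^2 = (0 − 0) − 0 = 0, so Ȟ^2 ≅ 0


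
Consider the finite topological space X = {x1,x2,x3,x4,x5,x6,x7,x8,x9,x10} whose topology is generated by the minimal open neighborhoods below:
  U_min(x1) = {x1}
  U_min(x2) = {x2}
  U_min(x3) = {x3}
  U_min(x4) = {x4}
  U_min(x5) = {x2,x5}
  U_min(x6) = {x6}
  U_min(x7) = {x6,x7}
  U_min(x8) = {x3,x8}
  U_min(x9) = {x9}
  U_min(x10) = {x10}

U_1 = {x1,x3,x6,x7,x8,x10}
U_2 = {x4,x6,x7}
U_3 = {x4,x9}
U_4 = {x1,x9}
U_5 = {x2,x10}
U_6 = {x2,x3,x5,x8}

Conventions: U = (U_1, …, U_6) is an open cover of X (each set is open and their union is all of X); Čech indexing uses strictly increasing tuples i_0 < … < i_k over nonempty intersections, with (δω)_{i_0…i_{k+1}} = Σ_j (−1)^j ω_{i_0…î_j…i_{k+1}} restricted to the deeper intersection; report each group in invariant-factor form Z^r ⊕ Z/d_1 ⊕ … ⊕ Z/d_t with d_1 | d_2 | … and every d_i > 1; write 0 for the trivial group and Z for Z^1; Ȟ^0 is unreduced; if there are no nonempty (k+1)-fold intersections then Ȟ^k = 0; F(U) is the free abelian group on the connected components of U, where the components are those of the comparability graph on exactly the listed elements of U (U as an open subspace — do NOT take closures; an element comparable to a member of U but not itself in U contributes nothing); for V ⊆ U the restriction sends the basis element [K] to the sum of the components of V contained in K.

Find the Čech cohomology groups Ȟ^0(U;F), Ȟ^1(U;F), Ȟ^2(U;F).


Ȟ^0 ≅ Z^7, Ȟ^1 ≅ 0 and Ȟ^2 ≅ 0

intersection data:
  U12={x6,x7} U14={x1} U15={x10} U16={x3,x8} U23={x4} U34={x9} U56={x2}
components per intersection:
  U1: {x1} {x3,x8} {x6,x7} {x10}
  U2: {x4} {x6,x7}
  U3: {x4} {x9}
  U4: {x1} {x9}
  U5: {x2} {x10}
  U6: {x2,x5} {x3,x8}
  U12: {x6,x7}
  U14: {x1}
  U15: {x10}
  U16: {x3,x8}
  U23: {x4}
  U34: {x9}
  U56: {x2}
C dims 14,7; δ0: rk 7, SNF 1^7
Ȟ^0 = (14 − 7) − 0 = 7, so Ȟ^0 ≅ Z^7
Ȟ^1 = (7 − 0) − 7 = 0, so Ȟ^1 ≅ 0
Ȟ^2 = (0 − 0) − 0 = 0, so Ȟ^2 ≅ 0
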